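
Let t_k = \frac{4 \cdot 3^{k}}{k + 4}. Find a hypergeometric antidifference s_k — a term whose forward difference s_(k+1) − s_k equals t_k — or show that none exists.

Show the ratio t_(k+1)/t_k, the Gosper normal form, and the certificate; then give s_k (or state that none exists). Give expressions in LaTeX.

Compute t_(k+1)/t_k: get 3*(k + 4)/(k + 5).
Factor: A=3*k + 12; B=k + 5; C=1.
f must satisfy (3*k + 12)·f(k+1) − (k + 4)·f(k) = 1.
Degrees (1,1,0) ⇒ d ≤ -1.
deg f ≤ -1 is impossible — no certificate.

not Gosper-summable; s_k does not exist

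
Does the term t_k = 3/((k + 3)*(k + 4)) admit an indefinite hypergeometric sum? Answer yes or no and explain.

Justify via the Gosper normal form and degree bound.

Yes. s_k = k/(k + 3).

The ratio is (k + 3)/(k + 5).
Normal form (A,B,C) = (k + 3, k + 5, 1).
Need (k + 3)·f(k+1) − (k + 4)·f(k) = 1.
From deg A=1, deg B=1, deg C=0: d=1.
A polynomial solution: f(k) = k/3.
R(k) = B(k−1)·f(k)/C(k) = k*(k + 4)/3; s_k = R·t_k = k/(k + 3).
Δs = 3/(k**2 + 7*k + 12), as required.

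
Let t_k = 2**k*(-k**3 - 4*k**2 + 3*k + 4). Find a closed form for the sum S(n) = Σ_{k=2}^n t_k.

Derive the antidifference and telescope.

S(n) = -2*2**n*n**3 - 2*2**n*n**2 + 4*2**n*n + 4*2**n - 8

r(k) = 2*(k**3 + 7*k**2 + 8*k - 2)/(k**3 + 4*k**2 - 3*k - 4) after simplifying.
Take A(k)=2, B(k)=1, C(k)=k**3 + 4*k**2 - 3*k - 4.
Need (2)·f(k+1) − (1)·f(k) = k**3 + 4*k**2 - 3*k - 4.
Degrees (0,0,3) ⇒ d ≤ 3.
Solving with deg f ≤ 3: f(k) = k*(k**2 - 2*k - 1).
Certificate R = B(k−1)f/C = k*(k**2 - 2*k - 1)/(k**3 + 4*k**2 - 3*k - 4) gives s_k = 2**k*k*(-k**2 + 2*k + 1).
Δs = 2**k*(-k**3 - 4*k**2 + 3*k + 4), as required.
Evaluate: s_(n+1) = 2**(n + 1)*(-n**3 - n**2 + 2*n + 2); subtract s_(2) = 8 ⇒ S(n) = -2*2**n*n**3 - 2*2**n*n**2 + 4*2**n*n + 4*2**n - 8.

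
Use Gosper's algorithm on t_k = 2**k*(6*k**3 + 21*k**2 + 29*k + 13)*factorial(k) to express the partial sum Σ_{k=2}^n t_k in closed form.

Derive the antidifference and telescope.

Compute t_(k+1)/t_k: get 2*(6*k**4 + 45*k**3 + 128*k**2 + 158*k + 69)/(6*k**3 + 21*k**2 + 29*k + 13).
Normal form (A,B,C) = (2*k + 2, 1, k**3 + 7*k**2/2 + 29*k/6 + 13/6).
Need (2*k + 2)·f(k+1) − (1)·f(k) = k**3 + 7*k**2/2 + 29*k/6 + 13/6.
Bound: deg f ≤ 2.
Solving with deg f ≤ 2: f(k) = (3*k**2 + 3*k + 1)/6.
Get s_k = R·t_k = 2**k*(3*k**2 + 3*k + 1)*factorial(k) with R(k) = B(k−1)f(k)/C(k) = (3*k**2 + 3*k + 1)/(6*k**3 + 21*k**2 + 29*k + 13).
Δs = 2**k*(6*k**3 + 21*k**2 + 29*k + 13)*factorial(k), as required.
Σ_(k=2)^n t_k = s_(n+1) − s_(2) = (2**(n + 1)*(3*n**2 + 9*n + 7)*factorial(n + 1)) − (152), i.e. 6*2**n*n**3*factorial(n) + 24*2**n*n**2*factorial(n) + 32*2**n*n*factorial(n) + 14*2**n*factorial(n) - 152.

S(n) = 6*2**n*n**3*factorial(n) + 24*2**n*n**2*factorial(n) + 32*2**n*n*factorial(n) + 14*2**n*factorial(n) - 152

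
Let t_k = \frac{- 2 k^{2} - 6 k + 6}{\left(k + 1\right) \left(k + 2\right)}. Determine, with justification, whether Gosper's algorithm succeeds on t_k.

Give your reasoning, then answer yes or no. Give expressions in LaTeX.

Step 1: r(k) = (k + 1)*(3*k + (k + 1)**2)/((k + 3)*(k**2 + 3*k - 3)).
Factor: A=k + 1; B=k + 3; C=k**2 + 3*k - 3.
Solve (k + 1)·f(k+1) − (k + 2)·f(k) = k**2 + 3*k - 3.
deg f ≤ 2 (via 1,1,2).
Solve for f: f(k) = k*(k - 4) (degree 2 ≤ 2).
Get s_k = R·t_k = 2*k*(4 - k)/(k + 1) with R(k) = B(k−1)f(k)/C(k) = k*(k - 4)*(k + 2)/(k**2 + 3*k - 3).
s_(k+1) − s_k = 2*(-k**2 - 3*k + 3)/(k**2 + 3*k + 2) = t_k.

Yes. s_k = \frac{2 k \left(4 - k\right)}{k + 1}.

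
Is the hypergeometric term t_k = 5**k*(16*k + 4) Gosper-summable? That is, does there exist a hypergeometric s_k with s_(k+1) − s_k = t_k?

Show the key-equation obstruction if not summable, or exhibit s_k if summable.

t_(k+1)/t_k = 5*(4*k + 5)/(4*k + 1).
Gosper form: A/B · C(k+1)/C(k) with A=5, B=1, C=k + 1/4.
Set up (5)·f(k+1) − (1)·f(k) − (k + 1/4) = 0.
deg f ≤ 1 (via 0,0,1).
Match coefficients ⇒ f(k) = (k - 1)/4.
Get s_k = R·t_k = 4*5**k*(k - 1) with R(k) = B(k−1)f(k)/C(k) = (k - 1)/(4*k + 1).
Δs = 5**k*(16*k + 4), as required.

Yes. s_k = 4*5**k*(k - 1).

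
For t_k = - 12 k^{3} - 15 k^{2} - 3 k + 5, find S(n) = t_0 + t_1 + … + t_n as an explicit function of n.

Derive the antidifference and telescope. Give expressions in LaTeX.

S(n) = - 3 n^{4} - 11 n^{3} - 12 n^{2} + n + 5

r(k) = (12*k**3 + 51*k**2 + 69*k + 25)/(12*k**3 + 15*k**2 + 3*k - 5) after simplifying.
So A=1 and B=1, with C=k**3 + 5*k**2/4 + k/4 - 5/12.
Need (1)·f(k+1) − (1)·f(k) = k**3 + 5*k**2/4 + k/4 - 5/12.
Bound: deg f ≤ 4.
Solve for f: f(k) = k*(3*k**3 - k**2 - 3*k - 4)/12 (degree 4 ≤ 4).
R(k) = B(k−1)·f(k)/C(k) = k*(3*k**3 - k**2 - 3*k - 4)/(12*k**3 + 15*k**2 + 3*k - 5); s_k = R·t_k = k*(-3*k**3 + k**2 + 3*k + 4).
Δs = -12*k**3 - 15*k**2 - 3*k + 5, as required.
Telescope: S(n) = s_(n+1) − s_(0) = -3*n**4 - 11*n**3 - 12*n**2 + n + 5 − (0) = -3*n**4 - 11*n**3 - 12*n**2 + n + 5.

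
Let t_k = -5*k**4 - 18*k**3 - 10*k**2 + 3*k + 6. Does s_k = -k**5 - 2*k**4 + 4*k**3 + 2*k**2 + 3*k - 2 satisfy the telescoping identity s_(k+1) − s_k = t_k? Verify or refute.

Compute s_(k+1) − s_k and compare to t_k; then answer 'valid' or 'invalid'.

valid; difference matches t_k

s_(k+1) = -k**5 - 7*k**4 - 14*k**3 - 8*k**2 + 6*k + 4
s_(k+1) − s_k = -5*k**4 - 18*k**3 - 10*k**2 + 3*k + 6
(s_(k+1) − s_k) − t_k = 0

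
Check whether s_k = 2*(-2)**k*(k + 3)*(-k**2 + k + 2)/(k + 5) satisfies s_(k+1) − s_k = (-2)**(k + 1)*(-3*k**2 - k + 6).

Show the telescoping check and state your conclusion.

Invalid: residual (-2)**(k + 2)*(-3*k**3 - 17*k**2 + 2*k + 32)/(k**2 + 11*k + 30) ≠ 0.

s_(k+1) = -(-2)**(k + 2)*(k + 4)*(k - (k + 1)**2 + 3)/(k + 6)
s_(k+1) − s_k = (-2)**(k + 1)*(-3*k**4 - 28*k**3 - 61*k**2 + 32*k + 116)/(k**2 + 11*k + 30)
(s_(k+1) − s_k) − t_k = (-2)**(k + 2)*(-3*k**3 - 17*k**2 + 2*k + 32)/(k**2 + 11*k + 30)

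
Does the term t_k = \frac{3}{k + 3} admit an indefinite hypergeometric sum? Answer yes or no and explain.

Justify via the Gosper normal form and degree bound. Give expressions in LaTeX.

Ratio r(k) = (k + 3)/(k + 4).
Normal form (A,B,C) = (k + 3, k + 4, 1).
Solve (k + 3)·f(k+1) − (k + 3)·f(k) = 1.
From deg A=1, deg B=1, deg C=0: d=0.
Put f(k) = c0: A·f(k+1) − B(k−1)·f(k) − C = -1; need -1 = 0 — inconsistent ⇒ no f, not summable.

No — the linear system for f has no solution.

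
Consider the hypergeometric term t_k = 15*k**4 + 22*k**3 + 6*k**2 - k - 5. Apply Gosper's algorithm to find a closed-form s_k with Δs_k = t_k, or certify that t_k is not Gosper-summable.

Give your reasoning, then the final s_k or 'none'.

s_k = k*(3*k**4 - 2*k**3 - 4*k**2 + 2*k - 4)

Compute t_(k+1)/t_k: get (15*k**4 + 82*k**3 + 162*k**2 + 137*k + 37)/(15*k**4 + 22*k**3 + 6*k**2 - k - 5).
A = 1, B = 1, C = k**4 + 22*k**3/15 + 2*k**2/5 - k/15 - 1/3.
Key eq: (1)·f(k+1) = (1)·f(k) + (k**4 + 22*k**3/15 + 2*k**2/5 - k/15 - 1/3).
Bound: deg f ≤ 5.
Solve for f: f(k) = k*(3*k**4 - 2*k**3 - 4*k**2 + 2*k - 4)/15 (degree 5 ≤ 5).
R(k) = B(k−1)·f(k)/C(k) = k*(3*k**4 - 2*k**3 - 4*k**2 + 2*k - 4)/(15*k**4 + 22*k**3 + 6*k**2 - k - 5); s_k = R·t_k = k*(3*k**4 - 2*k**3 - 4*k**2 + 2*k - 4).
s_(k+1) − s_k = 15*k**4 + 22*k**3 + 6*k**2 - k - 5 = t_k.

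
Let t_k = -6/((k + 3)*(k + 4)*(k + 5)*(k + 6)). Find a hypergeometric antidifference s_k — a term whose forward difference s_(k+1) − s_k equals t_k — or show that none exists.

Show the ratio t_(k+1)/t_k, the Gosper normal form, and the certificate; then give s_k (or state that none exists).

s_k = k*(-k**2 - 12*k - 47)/(30*(k + 3)*(k + 4)*(k + 5))

Ratio r(k) = (k + 3)/(k + 7).
Normal form (A,B,C) = (k + 3, k + 7, 1).
f must satisfy (k + 3)·f(k+1) − (k + 6)·f(k) = 1.
Bound: deg f ≤ 3.
Solve for f: f(k) = k*(k**2 + 12*k + 47)/180 (degree 3 ≤ 3).
So s_k = (B(k−1)f/C)·t_k = (k*(k + 6)*(k**2 + 12*k + 47)/180)·t_k = k*(-k**2 - 12*k - 47)/(30*(k + 3)*(k + 4)*(k + 5)).
Verify: -6/(k**4 + 18*k**3 + 119*k**2 + 342*k + 360) matches t_k.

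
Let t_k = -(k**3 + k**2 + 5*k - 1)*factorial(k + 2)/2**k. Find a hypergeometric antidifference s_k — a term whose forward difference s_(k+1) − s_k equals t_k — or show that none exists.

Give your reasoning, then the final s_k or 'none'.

s_k = -2**(1 - k)*(k**2 - 2*k + 2)*factorial(k + 2)

r(k) = (k + 3)*(5*k + (k + 1)**3 + (k + 1)**2 + 4)/(2*(k**3 + k**2 + 5*k - 1)) after simplifying.
Gosper form: A/B · C(k+1)/C(k) with A=k/2 + 3/2, B=1, C=k**3 + k**2 + 5*k - 1.
f must satisfy (k/2 + 3/2)·f(k+1) − (1)·f(k) = k**3 + k**2 + 5*k - 1.
Degrees (1,0,3) ⇒ d ≤ 2.
Match coefficients ⇒ f(k) = 2*(k**2 - 2*k + 2).
Certificate R = B(k−1)f/C = 2*(k**2 - 2*k + 2)/(k**3 + k**2 + 5*k - 1) gives s_k = -2**(1 - k)*(k**2 - 2*k + 2)*factorial(k + 2).
Δs = -(k**3 + k**2 + 5*k - 1)*factorial(k + 2)/2**k, as required.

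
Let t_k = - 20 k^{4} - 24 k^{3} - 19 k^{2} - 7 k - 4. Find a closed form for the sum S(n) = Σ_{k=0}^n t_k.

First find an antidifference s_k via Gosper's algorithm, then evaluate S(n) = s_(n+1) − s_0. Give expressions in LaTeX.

S(n) = - 4 n^{5} - 16 n^{4} - 25 n^{3} - 19 n^{2} - 10 n - 4

r(k) = (20*k**4 + 104*k**3 + 211*k**2 + 197*k + 74)/(20*k**4 + 24*k**3 + 19*k**2 + 7*k + 4) after simplifying.
Take A(k)=1, B(k)=1, C(k)=k**4 + 6*k**3/5 + 19*k**2/20 + 7*k/20 + 1/5.
Need (1)·f(k+1) − (1)·f(k) = k**4 + 6*k**3/5 + 19*k**2/20 + 7*k/20 + 1/5.
From deg A=0, deg B=0, deg C=4: d=5.
Match coefficients ⇒ f(k) = k*(4*k**4 - 4*k**3 + k**2 + 3)/20.
R(k) = B(k−1)·f(k)/C(k) = k*(4*k**4 - 4*k**3 + k**2 + 3)/(20*k**4 + 24*k**3 + 19*k**2 + 7*k + 4); s_k = R·t_k = k*(-4*k**4 + 4*k**3 - k**2 - 3).
Check: Δs_k = -20*k**4 - 24*k**3 - 19*k**2 - 7*k - 4. ✓
s_(n+1) = -4*n**5 - 16*n**4 - 25*n**3 - 19*n**2 - 10*n - 4 and s_(0) = 0, so S(n) = -4*n**5 - 16*n**4 - 25*n**3 - 19*n**2 - 10*n - 4.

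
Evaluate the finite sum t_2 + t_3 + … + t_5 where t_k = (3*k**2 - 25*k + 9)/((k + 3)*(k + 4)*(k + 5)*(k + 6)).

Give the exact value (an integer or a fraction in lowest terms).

Σ = -152/3465

Compute t_(k+1)/t_k: get -(k + 3)*(25*k - 3*(k + 1)**2 + 16)/((k + 7)*(3*k**2 - 25*k + 9)).
Gosper form: A/B · C(k+1)/C(k) with A=k + 3, B=k + 7, C=k**2 - 25*k/3 + 3.
Key eq: (k + 3)·f(k+1) = (k + 6)·f(k) + (k**2 - 25*k/3 + 3).
From deg A=1, deg B=1, deg C=2: d=3.
Match coefficients ⇒ f(k) = k*(k**2 - 33*k + 77)/45.
Get s_k = R·t_k = k*(k**2 - 33*k + 77)/(15*(k + 3)*(k + 4)*(k + 5)) with R(k) = B(k−1)f(k)/C(k) = k*(k + 6)*(k**2 - 33*k + 77)/(15*(3*k**2 - 25*k + 9)).
Check: Δs_k = (3*k**2 - 25*k + 9)/(k**4 + 18*k**3 + 119*k**2 + 342*k + 360). ✓
Telescoping: Σ = s_(6) − s_(2) = -17/495 − (1/105) = -152/3465.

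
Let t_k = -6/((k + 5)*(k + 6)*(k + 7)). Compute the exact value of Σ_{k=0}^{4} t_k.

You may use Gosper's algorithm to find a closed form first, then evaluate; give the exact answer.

t_(k+1)/t_k = (k + 5)/(k + 8).
Take A(k)=k + 5, B(k)=k + 8, C(k)=1.
Key eq: (k + 5)·f(k+1) = (k + 7)·f(k) + (1).
Bound: deg f ≤ 2.
Solve for f: f(k) = k*(k + 11)/60 (degree 2 ≤ 2).
Then R = B(k−1)f/C = k*(k + 7)*(k + 11)/60, so s_k = R(k)·t_k = k*(-k - 11)/(10*(k + 5)*(k + 6)).
Verify: -6/(k**3 + 18*k**2 + 107*k + 210) matches t_k.
Telescoping: Σ = s_(5) − s_(0) = -4/55 − (0) = -4/55.

Σ = -4/55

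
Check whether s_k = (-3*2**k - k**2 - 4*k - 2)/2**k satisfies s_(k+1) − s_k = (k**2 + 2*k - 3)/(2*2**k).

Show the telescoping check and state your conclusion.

s_(k+1) = (-6*2**k - k**2 - 6*k - 7)/(2*2**k)
s_(k+1) − s_k = (k**2 + 2*k - 3)/(2*2**k)
(s_(k+1) − s_k) − t_k = 0

valid (s_(k+1) − s_k reduces to t_k)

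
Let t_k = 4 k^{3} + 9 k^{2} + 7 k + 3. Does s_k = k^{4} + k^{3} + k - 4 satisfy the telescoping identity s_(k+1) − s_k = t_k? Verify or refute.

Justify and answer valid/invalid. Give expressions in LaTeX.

valid; difference matches t_k

s_(k+1) = k + (k + 1)**4 + (k + 1)**3 - 3
s_(k+1) − s_k = 4*k**3 + 9*k**2 + 7*k + 3
(s_(k+1) − s_k) − t_k = 0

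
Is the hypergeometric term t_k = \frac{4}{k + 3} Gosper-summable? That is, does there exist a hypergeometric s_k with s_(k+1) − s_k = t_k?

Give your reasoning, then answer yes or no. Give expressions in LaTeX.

No; the coefficient equations for f are inconsistent.

t_(k+1)/t_k = (k + 3)/(k + 4).
Gosper form: A/B · C(k+1)/C(k) with A=k + 3, B=k + 4, C=1.
Need (k + 3)·f(k+1) − (k + 3)·f(k) = 1.
deg f ≤ 0 (via 1,1,0).
Generic f = c0 gives residual -1; -1 = 0 cannot hold, so t_k is not Gosper-summable.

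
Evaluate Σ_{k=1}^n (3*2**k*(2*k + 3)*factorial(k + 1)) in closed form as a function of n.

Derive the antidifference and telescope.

S(n) = 6*2**n*factorial(n + 2) - 12

The ratio is 2*(k + 2)*(2*k + 5)/(2*k + 3).
A = 2*k + 4, B = 1, C = k + 3/2.
Set up (2*k + 4)·f(k+1) − (1)·f(k) − (k + 3/2) = 0.
deg f ≤ 0 (via 1,0,1).
Coefficient equations give f(k) = 1/2.
Certificate R = B(k−1)f/C = 1/(2*k + 3) gives s_k = 3*2**k*factorial(k + 1).
Check: Δs_k = 3*2**k*(2*k + 3)*factorial(k + 1). ✓
Telescope: S(n) = s_(n+1) − s_(1) = 6*2**n*factorial(n + 2) − (12) = 6*2**n*factorial(n + 2) - 12.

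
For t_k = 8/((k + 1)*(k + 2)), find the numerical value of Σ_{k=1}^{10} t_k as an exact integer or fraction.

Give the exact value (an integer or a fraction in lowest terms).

Σ = 10/3

The ratio is (k + 1)/(k + 3).
A = k + 1, B = k + 3, C = 1.
Key eq: (k + 1)·f(k+1) = (k + 2)·f(k) + (1).
d = 1 from the (1,1,0) case.
Match coefficients ⇒ f(k) = k.
R(k) = B(k−1)·f(k)/C(k) = k*(k + 2); s_k = R·t_k = 8*k/(k + 1).
Verify: 8/(k**2 + 3*k + 2) matches t_k.
Telescoping: Σ = s_(11) − s_(1) = 22/3 − (4) = 10/3.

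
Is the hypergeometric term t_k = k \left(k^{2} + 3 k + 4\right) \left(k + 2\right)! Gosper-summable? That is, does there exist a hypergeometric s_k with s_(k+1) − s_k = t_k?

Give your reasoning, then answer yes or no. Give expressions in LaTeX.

Yes. s_k = k \left(k - 1\right) \left(k + 2\right)!.

The ratio is (k + 1)*(k + 3)*(3*k + (k + 1)**2 + 7)/(k*(k**2 + 3*k + 4)).
So A=k + 3 and B=1, with C=k**3 + 3*k**2 + 4*k.
Need (k + 3)·f(k+1) − (1)·f(k) = k**3 + 3*k**2 + 4*k.
Degrees (1,0,3) ⇒ d ≤ 2.
Coefficient equations give f(k) = k*(k - 1).
Certificate R = B(k−1)f/C = (k - 1)/(k**2 + 3*k + 4) gives s_k = k*(k - 1)*factorial(k + 2).
Check: Δs_k = k*(k**2 + 3*k + 4)*factorial(k + 2). ✓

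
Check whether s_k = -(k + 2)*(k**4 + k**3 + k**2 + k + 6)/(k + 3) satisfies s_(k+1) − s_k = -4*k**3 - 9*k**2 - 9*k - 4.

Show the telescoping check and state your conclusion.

Invalid: residual (3*k**4 + 20*k**3 + 35*k**2 + 30*k + 6)/(k**2 + 7*k + 12) ≠ 0.

s_(k+1) = -(k + 3)*(k + (k + 1)**4 + (k + 1)**3 + (k + 1)**2 + 7)/(k + 4)
s_(k+1) − s_k = 2*(-2*k**5 - 17*k**4 - 50*k**3 - 70*k**2 - 53*k - 21)/(k**2 + 7*k + 12)
(s_(k+1) − s_k) − t_k = (3*k**4 + 20*k**3 + 35*k**2 + 30*k + 6)/(k**2 + 7*k + 12)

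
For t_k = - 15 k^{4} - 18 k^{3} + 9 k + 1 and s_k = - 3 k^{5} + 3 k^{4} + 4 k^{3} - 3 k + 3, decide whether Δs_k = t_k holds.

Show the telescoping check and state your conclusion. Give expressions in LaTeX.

s_(k+1) = -3*k**5 - 12*k**4 - 14*k**3 + 6*k + 4
s_(k+1) − s_k = -15*k**4 - 18*k**3 + 9*k + 1
(s_(k+1) − s_k) − t_k = 0

valid; difference matches t_k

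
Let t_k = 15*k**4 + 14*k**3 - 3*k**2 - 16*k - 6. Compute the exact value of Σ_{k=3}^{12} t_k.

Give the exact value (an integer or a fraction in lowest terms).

t_(k+1)/t_k = (15*k**4 + 74*k**3 + 129*k**2 + 80*k + 4)/(15*k**4 + 14*k**3 - 3*k**2 - 16*k - 6).
Take A(k)=1, B(k)=1, C(k)=k**4 + 14*k**3/15 - k**2/5 - 16*k/15 - 2/5.
Solve (1)·f(k+1) − (1)·f(k) = k**4 + 14*k**3/15 - k**2/5 - 16*k/15 - 2/5.
deg f ≤ 5 (via 0,0,4).
A polynomial solution: f(k) = k*(3*k**4 - 4*k**3 - 3*k**2 - 3*k + 1)/15.
R(k) = B(k−1)·f(k)/C(k) = k*(3*k**4 - 4*k**3 - 3*k**2 - 3*k + 1)/(15*k**4 + 14*k**3 - 3*k**2 - 16*k - 6); s_k = R·t_k = k*(3*k**4 - 4*k**3 - 3*k**2 - 3*k + 1).
s_(k+1) − s_k = 15*k**4 + 14*k**3 - 3*k**2 - 16*k - 6 = t_k.
Telescoping: Σ = s_(13) − s_(3) = 992550 − (300) = 992250.

Σ = 992250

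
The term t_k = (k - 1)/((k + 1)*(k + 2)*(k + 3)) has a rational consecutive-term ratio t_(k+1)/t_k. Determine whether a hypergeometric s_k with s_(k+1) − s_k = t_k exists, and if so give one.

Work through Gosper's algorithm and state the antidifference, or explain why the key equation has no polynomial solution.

s_k = -k/((k + 1)*(k + 2))

Step 1: r(k) = k*(k + 1)/((k - 1)*(k + 4)).
Gosper form: A/B · C(k+1)/C(k) with A=k + 1, B=k + 4, C=k - 1.
Need (k + 1)·f(k+1) − (k + 3)·f(k) = k - 1.
From deg A=1, deg B=1, deg C=1: d=2.
Coefficient equations give f(k) = -k.
R(k) = B(k−1)·f(k)/C(k) = -k*(k + 3)/(k - 1); s_k = R·t_k = -k/((k + 1)*(k + 2)).
Check: Δs_k = (k - 1)/(k**3 + 6*k**2 + 11*k + 6). ✓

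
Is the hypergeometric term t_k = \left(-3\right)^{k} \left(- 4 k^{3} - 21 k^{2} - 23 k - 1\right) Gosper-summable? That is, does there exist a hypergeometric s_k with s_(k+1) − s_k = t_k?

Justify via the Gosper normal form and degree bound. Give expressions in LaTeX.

Yes. s_k = \left(-3\right)^{k} \left(k^{3} + 3 k^{2} - k - 2\right).

The ratio is 3*(-4*k**3 - 33*k**2 - 77*k - 49)/(4*k**3 + 21*k**2 + 23*k + 1).
Take A(k)=-3, B(k)=1, C(k)=k**3 + 21*k**2/4 + 23*k/4 + 1/4.
Solve (-3)·f(k+1) − (1)·f(k) = k**3 + 21*k**2/4 + 23*k/4 + 1/4.
d = 3 from the (0,0,3) case.
Coefficient equations give f(k) = -(k**3 + 3*k**2 - k - 2)/4.
So s_k = (B(k−1)f/C)·t_k = (-(k**3 + 3*k**2 - k - 2)/(4*k**3 + 21*k**2 + 23*k + 1))·t_k = (-3)**k*(k**3 + 3*k**2 - k - 2).
Check: Δs_k = (-3)**k*(-4*k**3 - 21*k**2 - 23*k - 1). ✓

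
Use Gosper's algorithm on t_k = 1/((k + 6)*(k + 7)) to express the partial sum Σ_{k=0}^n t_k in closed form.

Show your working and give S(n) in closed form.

S(n) = (n + 1)/(6*(n + 7))

Compute t_(k+1)/t_k: get (k + 6)/(k + 8).
Factor: A=k + 6; B=k + 8; C=1.
Need (k + 6)·f(k+1) − (k + 7)·f(k) = 1.
d = 1 from the (1,1,0) case.
Coefficient equations give f(k) = k/6.
Get s_k = R·t_k = k/(6*(k + 6)) with R(k) = B(k−1)f(k)/C(k) = k*(k + 7)/6.
s_(k+1) − s_k = 1/(k**2 + 13*k + 42) = t_k.
Telescope: S(n) = s_(n+1) − s_(0) = (n + 1)/(6*(n + 7)) − (0) = (n + 1)/(6*(n + 7)).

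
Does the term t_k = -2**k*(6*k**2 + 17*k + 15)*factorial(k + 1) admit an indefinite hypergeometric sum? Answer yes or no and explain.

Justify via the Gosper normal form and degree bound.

r(k) = 2*(6*k**3 + 41*k**2 + 96*k + 76)/(6*k**2 + 17*k + 15) after simplifying.
Factor: A=2*k + 4; B=1; C=k**2 + 17*k/6 + 5/2.
Key eq: (2*k + 4)·f(k+1) = (1)·f(k) + (k**2 + 17*k/6 + 5/2).
Bound: deg f ≤ 1.
Solving with deg f ≤ 1: f(k) = (3*k + 1)/6.
Certificate R = B(k−1)f/C = (3*k + 1)/(6*k**2 + 17*k + 15) gives s_k = -2**k*(3*k + 1)*factorial(k + 1).
s_(k+1) − s_k = -2**k*(6*k**2 + 17*k + 15)*factorial(k + 1) = t_k.

Yes. s_k = -2**k*(3*k + 1)*factorial(k + 1).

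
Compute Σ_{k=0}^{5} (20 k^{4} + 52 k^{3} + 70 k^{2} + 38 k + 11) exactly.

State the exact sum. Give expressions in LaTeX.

Σ = 35766

t_(k+1)/t_k = (20*k**4 + 132*k**3 + 346*k**2 + 414*k + 191)/(20*k**4 + 52*k**3 + 70*k**2 + 38*k + 11).
Normal form (A,B,C) = (1, 1, k**4 + 13*k**3/5 + 7*k**2/2 + 19*k/10 + 11/20).
Key eq: (1)·f(k+1) = (1)·f(k) + (k**4 + 13*k**3/5 + 7*k**2/2 + 19*k/10 + 11/20).
d = 5 from the (0,0,4) case.
A polynomial solution: f(k) = k*(4*k**4 + 3*k**3 + 4*k**2 - 3*k + 3)/20.
Get s_k = R·t_k = k*(4*k**4 + 3*k**3 + 4*k**2 - 3*k + 3) with R(k) = B(k−1)f(k)/C(k) = k*(4*k**4 + 3*k**3 + 4*k**2 - 3*k + 3)/(20*k**4 + 52*k**3 + 70*k**2 + 38*k + 11).
Δs = 20*k**4 + 52*k**3 + 70*k**2 + 38*k + 11, as required.
Telescoping: Σ = s_(6) − s_(0) = 35766 − (0) = 35766.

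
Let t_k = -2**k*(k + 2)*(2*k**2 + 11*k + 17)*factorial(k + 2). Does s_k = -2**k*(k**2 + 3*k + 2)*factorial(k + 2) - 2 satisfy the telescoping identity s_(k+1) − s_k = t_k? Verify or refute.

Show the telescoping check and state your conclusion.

s_(k+1) = -2**(k + 1)*(3*k + (k + 1)**2 + 5)*factorial(k + 3) - 2
s_(k+1) − s_k = -2**k*(k + 2)*(2*k**2 + 11*k + 17)*factorial(k + 2)
(s_(k+1) − s_k) − t_k = 0

Valid — Δs_k = t_k.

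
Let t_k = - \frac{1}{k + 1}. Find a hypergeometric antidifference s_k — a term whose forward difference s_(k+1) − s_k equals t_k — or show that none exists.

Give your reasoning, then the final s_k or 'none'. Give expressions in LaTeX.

r(k) = (k + 1)/(k + 2) after simplifying.
So A=k + 1 and B=k + 2, with C=1.
Solve (k + 1)·f(k+1) − (k + 1)·f(k) = 1.
From deg A=1, deg B=1, deg C=0: d=0.
Put f(k) = c0: A·f(k+1) − B(k−1)·f(k) − C = -1; need -1 = 0 — inconsistent ⇒ no f, not summable.

none (Gosper's algorithm certifies no s_k)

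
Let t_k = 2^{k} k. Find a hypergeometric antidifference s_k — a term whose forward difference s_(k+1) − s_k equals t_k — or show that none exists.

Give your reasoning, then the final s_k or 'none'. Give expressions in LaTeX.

s_k = 2^{k} \left(k - 2\right)

Step 1: r(k) = 2 + 2/k.
Normal form (A,B,C) = (2, 1, k).
Key eq: (2)·f(k+1) = (1)·f(k) + (k).
Degrees (0,0,1) ⇒ d ≤ 1.
Solving with deg f ≤ 1: f(k) = k - 2.
R(k) = B(k−1)·f(k)/C(k) = (k - 2)/k; s_k = R·t_k = 2**k*(k - 2).
Verify: 2**k*k matches t_k.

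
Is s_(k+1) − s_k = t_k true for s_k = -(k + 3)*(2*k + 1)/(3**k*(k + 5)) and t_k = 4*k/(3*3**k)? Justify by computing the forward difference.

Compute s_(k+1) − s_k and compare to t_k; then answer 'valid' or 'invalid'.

Invalid: residual 2*(-4*k**2 - 26*k - 3)/(3*3**k*(k**2 + 11*k + 30)) ≠ 0.

s_(k+1) = -(k + 4)*(2*k + 3)/(3*3**k*(k + 6))
s_(k+1) − s_k = 2*(2*k**3 + 18*k**2 + 34*k - 3)/(3*3**k*(k**2 + 11*k + 30))
(s_(k+1) − s_k) − t_k = 2*(-4*k**2 - 26*k - 3)/(3*3**k*(k**2 + 11*k + 30))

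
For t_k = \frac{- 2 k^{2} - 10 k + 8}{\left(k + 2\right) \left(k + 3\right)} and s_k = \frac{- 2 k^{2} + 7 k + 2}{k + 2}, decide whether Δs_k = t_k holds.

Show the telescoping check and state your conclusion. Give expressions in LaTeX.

s_(k+1) = (-2*k**2 + 3*k + 7)/(k + 3)
s_(k+1) − s_k = 2*(-k**2 - 5*k + 4)/(k**2 + 5*k + 6)
(s_(k+1) − s_k) − t_k = 0

valid; difference matches t_k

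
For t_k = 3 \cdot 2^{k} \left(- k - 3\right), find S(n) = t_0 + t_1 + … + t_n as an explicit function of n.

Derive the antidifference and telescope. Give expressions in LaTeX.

t_(k+1)/t_k = 2*(k + 4)/(k + 3).
Gosper form: A/B · C(k+1)/C(k) with A=2, B=1, C=k + 3.
Key eq: (2)·f(k+1) = (1)·f(k) + (k + 3).
Degrees (0,0,1) ⇒ d ≤ 1.
Solve for f: f(k) = k + 1 (degree 1 ≤ 1).
Then R = B(k−1)f/C = (k + 1)/(k + 3), so s_k = R(k)·t_k = 3*2**k*(-k - 1).
Δs = 3*2**k*(-k - 3), as required.
s_(n+1) = 6*2**n*(-n - 2) and s_(0) = -3, so S(n) = -6*2**n*n - 12*2**n + 3.

S(n) = - 6 \cdot 2^{n} n - 12 \cdot 2^{n} + 3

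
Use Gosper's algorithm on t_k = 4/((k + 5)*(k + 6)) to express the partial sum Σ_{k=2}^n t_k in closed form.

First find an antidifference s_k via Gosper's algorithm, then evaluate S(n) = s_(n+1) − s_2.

r(k) = (k + 5)/(k + 7) after simplifying.
Take A(k)=k + 5, B(k)=k + 7, C(k)=1.
Solve (k + 5)·f(k+1) − (k + 6)·f(k) = 1.
Degrees (1,1,0) ⇒ d ≤ 1.
Solve for f: f(k) = k/5 (degree 1 ≤ 1).
Get s_k = R·t_k = 4*k/(5*(k + 5)) with R(k) = B(k−1)f(k)/C(k) = k*(k + 6)/5.
s_(k+1) − s_k = 4/(k**2 + 11*k + 30) = t_k.
Σ_(k=2)^n t_k = s_(n+1) − s_(2) = (4*(n + 1)/(5*(n + 6))) − (8/35), i.e. 4*(n - 1)/(7*(n + 6)).

S(n) = 4*(n - 1)/(7*(n + 6))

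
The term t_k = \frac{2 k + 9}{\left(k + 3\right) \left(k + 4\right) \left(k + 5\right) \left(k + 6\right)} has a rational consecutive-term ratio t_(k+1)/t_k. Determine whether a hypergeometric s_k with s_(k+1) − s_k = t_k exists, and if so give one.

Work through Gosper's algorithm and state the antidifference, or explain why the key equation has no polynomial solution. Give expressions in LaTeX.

t_(k+1)/t_k = (k + 3)*(2*k + 11)/((k + 7)*(2*k + 9)).
Take A(k)=k + 3, B(k)=k + 7, C(k)=k + 9/2.
Key eq: (k + 3)·f(k+1) = (k + 6)·f(k) + (k + 9/2).
Bound: deg f ≤ 3.
Match coefficients ⇒ f(k) = k*(k + 4)*(k + 8)/30.
Get s_k = R·t_k = k*(k + 8)/(15*(k**2 + 8*k + 15)) with R(k) = B(k−1)f(k)/C(k) = k*(k + 4)*(k + 6)*(k + 8)/(15*(2*k + 9)).
Check: Δs_k = (2*k + 9)/(k**4 + 18*k**3 + 119*k**2 + 342*k + 360). ✓

s_k = \frac{k \left(k + 8\right)}{15 \left(k^{2} + 8 k + 15\right)}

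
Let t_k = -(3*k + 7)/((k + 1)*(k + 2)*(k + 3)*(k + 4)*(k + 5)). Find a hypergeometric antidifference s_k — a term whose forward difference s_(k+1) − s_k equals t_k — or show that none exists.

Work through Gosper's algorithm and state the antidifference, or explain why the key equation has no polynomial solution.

t_(k+1)/t_k = (k + 1)*(3*k + 10)/((k + 6)*(3*k + 7)).
Normal form (A,B,C) = (k + 1, k + 6, k + 7/3).
Set up (k + 1)·f(k+1) − (k + 5)·f(k) − (k + 7/3) = 0.
From deg A=1, deg B=1, deg C=1: d=4.
Coefficient equations give f(k) = k*(k + 2)*(k**2 + 8*k + 19)/36.
So s_k = (B(k−1)f/C)·t_k = (k*(k + 2)*(k + 5)*(k**2 + 8*k + 19)/(12*(3*k + 7)))·t_k = k*(-k**2 - 8*k - 19)/(12*(k**3 + 8*k**2 + 19*k + 12)).
Check: Δs_k = (-3*k - 7)/(k**5 + 15*k**4 + 85*k**3 + 225*k**2 + 274*k + 120). ✓

s_k = k*(-k**2 - 8*k - 19)/(12*(k**3 + 8*k**2 + 19*k + 12))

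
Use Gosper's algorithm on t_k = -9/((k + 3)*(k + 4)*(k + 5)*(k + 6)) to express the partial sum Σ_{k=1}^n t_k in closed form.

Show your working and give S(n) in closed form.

Ratio r(k) = (k + 3)/(k + 7).
Gosper form: A/B · C(k+1)/C(k) with A=k + 3, B=k + 7, C=1.
Set up (k + 3)·f(k+1) − (k + 6)·f(k) − (1) = 0.
deg f ≤ 3 (via 1,1,0).
Solving with deg f ≤ 3: f(k) = k*(k**2 + 12*k + 47)/180.
So s_k = (B(k−1)f/C)·t_k = (k*(k + 6)*(k**2 + 12*k + 47)/180)·t_k = k*(-k**2 - 12*k - 47)/(20*(k + 3)*(k + 4)*(k + 5)).
Verify: -9/(k**4 + 18*k**3 + 119*k**2 + 342*k + 360) matches t_k.
Evaluate: s_(n+1) = (-n**3 - 15*n**2 - 74*n - 60)/(20*(n**3 + 15*n**2 + 74*n + 120)); subtract s_(1) = -1/40 ⇒ S(n) = n*(-n**2 - 15*n - 74)/(40*(n**3 + 15*n**2 + 74*n + 120)).

S(n) = n*(-n**2 - 15*n - 74)/(40*(n**3 + 15*n**2 + 74*n + 120))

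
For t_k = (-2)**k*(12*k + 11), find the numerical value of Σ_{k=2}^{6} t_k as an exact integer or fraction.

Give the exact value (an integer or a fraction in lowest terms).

Σ = 3748

Ratio r(k) = 2*(-12*k - 23)/(12*k + 11).
Normal form (A,B,C) = (-2, 1, k + 11/12).
Set up (-2)·f(k+1) − (1)·f(k) − (k + 11/12) = 0.
Degrees (0,0,1) ⇒ d ≤ 1.
Coefficient equations give f(k) = -(4*k + 1)/12.
Certificate R = B(k−1)f/C = -(4*k + 1)/(12*k + 11) gives s_k = (-2)**k*(-4*k - 1).
Δs = (-2)**k*(12*k + 11), as required.
Sum = s_(7) − s_(2); s_(7) = 3712, s_(2) = -36 ⇒ 3748.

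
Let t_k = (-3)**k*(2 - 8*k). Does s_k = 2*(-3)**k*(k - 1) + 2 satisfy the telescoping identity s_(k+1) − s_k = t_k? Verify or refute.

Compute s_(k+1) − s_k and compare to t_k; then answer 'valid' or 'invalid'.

s_(k+1) = -6*(-3)**k*k + 2
s_(k+1) − s_k = (-3)**k*(2 - 8*k)
(s_(k+1) − s_k) − t_k = 0

Valid — Δs_k = t_k.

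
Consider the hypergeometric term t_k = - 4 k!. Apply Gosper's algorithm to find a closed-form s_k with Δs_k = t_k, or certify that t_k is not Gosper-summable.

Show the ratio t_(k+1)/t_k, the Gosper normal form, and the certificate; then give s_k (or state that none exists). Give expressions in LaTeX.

no hypergeometric antidifference exists

r(k) = k + 1 after simplifying.
So A=k + 1 and B=1, with C=1.
Solve (k + 1)·f(k+1) − (1)·f(k) = 1.
From deg A=1, deg B=0, deg C=0: d=-1.
deg f ≤ -1 is impossible — no certificate.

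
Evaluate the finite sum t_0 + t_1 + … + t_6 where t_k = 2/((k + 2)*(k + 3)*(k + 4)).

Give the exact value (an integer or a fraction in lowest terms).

The ratio is (k + 2)/(k + 5).
A = k + 2, B = k + 5, C = 1.
Solve (k + 2)·f(k+1) − (k + 4)·f(k) = 1.
Degrees (1,1,0) ⇒ d ≤ 2.
A polynomial solution: f(k) = k*(k + 5)/12.
Certificate R = B(k−1)f/C = k*(k + 4)*(k + 5)/12 gives s_k = k*(k + 5)/(6*(k + 2)*(k + 3)).
Verify: 2/(k**3 + 9*k**2 + 26*k + 24) matches t_k.
Evaluate s at k=7 and k=0: 7/45 and 0; difference 7/45.

Σ = 7/45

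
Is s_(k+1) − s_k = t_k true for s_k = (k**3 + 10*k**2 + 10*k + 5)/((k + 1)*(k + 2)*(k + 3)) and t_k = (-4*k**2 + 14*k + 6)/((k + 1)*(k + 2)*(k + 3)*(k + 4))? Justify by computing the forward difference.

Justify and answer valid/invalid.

Valid: the claim telescopes to t_k.

s_(k+1) = (10*k + (k + 1)**3 + 10*(k + 1)**2 + 15)/((k + 2)*(k + 3)*(k + 4))
s_(k+1) − s_k = 2*(-2*k**2 + 7*k + 3)/(k**4 + 10*k**3 + 35*k**2 + 50*k + 24)
(s_(k+1) − s_k) − t_k = 0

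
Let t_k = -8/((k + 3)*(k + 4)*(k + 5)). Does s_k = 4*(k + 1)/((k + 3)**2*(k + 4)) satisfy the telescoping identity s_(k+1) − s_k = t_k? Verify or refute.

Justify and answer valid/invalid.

Invalid: residual 8*(3*k + 11)/(k**5 + 19*k**4 + 143*k**3 + 533*k**2 + 984*k + 720) ≠ 0.

s_(k+1) = 4*(k + 2)/((k + 4)**2*(k + 5))
s_(k+1) − s_k = 8*(-k**2 - 4*k - 1)/(k**5 + 19*k**4 + 143*k**3 + 533*k**2 + 984*k + 720)
(s_(k+1) − s_k) − t_k = 8*(3*k + 11)/(k**5 + 19*k**4 + 143*k**3 + 533*k**2 + 984*k + 720)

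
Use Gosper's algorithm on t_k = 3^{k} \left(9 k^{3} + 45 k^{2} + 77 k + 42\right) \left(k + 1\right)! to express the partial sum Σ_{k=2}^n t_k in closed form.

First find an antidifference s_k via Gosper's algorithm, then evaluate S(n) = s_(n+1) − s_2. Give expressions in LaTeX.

t_(k+1)/t_k = 3*(9*k**4 + 90*k**3 + 338*k**2 + 561*k + 346)/(9*k**3 + 45*k**2 + 77*k + 42).
A = 3*k + 6, B = 1, C = k**3 + 5*k**2 + 77*k/9 + 14/3.
Set up (3*k + 6)·f(k+1) − (1)·f(k) − (k**3 + 5*k**2 + 77*k/9 + 14/3) = 0.
d = 2 from the (1,0,3) case.
Solving with deg f ≤ 2: f(k) = k*(3*k + 4)/9.
So s_k = (B(k−1)f/C)·t_k = (k*(3*k + 4)/(9*k**3 + 45*k**2 + 77*k + 42))·t_k = 3**k*k*(3*k + 4)*factorial(k + 1).
Check: Δs_k = 3**k*(9*k**3 + 45*k**2 + 77*k + 42)*factorial(k + 1). ✓
Evaluate: s_(n+1) = 3**(n + 1)*(n + 1)*(3*n + 7)*factorial(n + 2); subtract s_(2) = 1080 ⇒ S(n) = 9*3**n*n**4*factorial(n) + 57*3**n*n**3*factorial(n) + 129*3**n*n**2*factorial(n) + 123*3**n*n*factorial(n) + 42*3**n*factorial(n) - 1080.

S(n) = 9 \cdot 3^{n} n^{4} n! + 57 \cdot 3^{n} n^{3} n! + 129 \cdot 3^{n} n^{2} n! + 123 \cdot 3^{n} n n! + 42 \cdot 3^{n} n! - 1080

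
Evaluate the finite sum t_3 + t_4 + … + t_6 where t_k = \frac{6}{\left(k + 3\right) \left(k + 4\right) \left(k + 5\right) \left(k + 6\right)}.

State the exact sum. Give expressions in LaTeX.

r(k) = (k + 3)/(k + 7) after simplifying.
Take A(k)=k + 3, B(k)=k + 7, C(k)=1.
Solve (k + 3)·f(k+1) − (k + 6)·f(k) = 1.
From deg A=1, deg B=1, deg C=0: d=3.
Solving with deg f ≤ 3: f(k) = k*(k**2 + 12*k + 47)/180.
Get s_k = R·t_k = k*(k**2 + 12*k + 47)/(30*(k + 3)*(k + 4)*(k + 5)) with R(k) = B(k−1)f(k)/C(k) = k*(k + 6)*(k**2 + 12*k + 47)/180.
Check: Δs_k = 6/(k**4 + 18*k**3 + 119*k**2 + 342*k + 360). ✓
Telescoping: Σ = s_(7) − s_(3) = 7/220 − (23/840) = 41/9240.

Σ = 41/9240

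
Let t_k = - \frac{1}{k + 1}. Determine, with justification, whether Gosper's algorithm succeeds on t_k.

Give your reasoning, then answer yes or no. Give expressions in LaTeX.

No — t_k has no hypergeometric antidifference.

Step 1: r(k) = (k + 1)/(k + 2).
Take A(k)=k + 1, B(k)=k + 2, C(k)=1.
f must satisfy (k + 1)·f(k+1) − (k + 1)·f(k) = 1.
d = 0 from the (1,1,0) case.
Put f(k) = c0: A·f(k+1) − B(k−1)·f(k) − C = -1; need -1 = 0 — inconsistent ⇒ no f, not summable.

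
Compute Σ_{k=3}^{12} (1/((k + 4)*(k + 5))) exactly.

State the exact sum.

Ratio r(k) = (k + 4)/(k + 6).
Gosper form: A/B · C(k+1)/C(k) with A=k + 4, B=k + 6, C=1.
Set up (k + 4)·f(k+1) − (k + 5)·f(k) − (1) = 0.
Degrees (1,1,0) ⇒ d ≤ 1.
A polynomial solution: f(k) = k/4.
Certificate R = B(k−1)f/C = k*(k + 5)/4 gives s_k = k/(4*(k + 4)).
Check: Δs_k = 1/(k**2 + 9*k + 20). ✓
Σ_(k=3)^(12) t_k = s_(13) − s_(3) = 13/68 − (3/28) = 10/119.

Σ = 10/119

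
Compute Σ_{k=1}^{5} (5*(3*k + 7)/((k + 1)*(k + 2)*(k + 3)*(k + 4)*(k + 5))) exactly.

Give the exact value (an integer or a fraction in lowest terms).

r(k) = (k + 1)*(3*k + 10)/((k + 6)*(3*k + 7)) after simplifying.
Take A(k)=k + 1, B(k)=k + 6, C(k)=k + 7/3.
Key eq: (k + 1)·f(k+1) = (k + 5)·f(k) + (k + 7/3).
Degrees (1,1,1) ⇒ d ≤ 4.
Solving with deg f ≤ 4: f(k) = k*(k + 2)*(k**2 + 8*k + 19)/36.
R(k) = B(k−1)·f(k)/C(k) = k*(k + 2)*(k + 5)*(k**2 + 8*k + 19)/(12*(3*k + 7)); s_k = R·t_k = 5*k*(k**2 + 8*k + 19)/(12*(k**3 + 8*k**2 + 19*k + 12)).
s_(k+1) − s_k = 5*(3*k + 7)/(k**5 + 15*k**4 + 85*k**3 + 225*k**2 + 274*k + 120) = t_k.
Sum = s_(6) − s_(1); s_(6) = 103/252, s_(1) = 7/24 ⇒ 59/504.

Σ = 59/504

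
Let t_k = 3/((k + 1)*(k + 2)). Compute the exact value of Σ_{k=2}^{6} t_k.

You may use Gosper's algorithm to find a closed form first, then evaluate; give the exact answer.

Σ = 5/8

Ratio r(k) = (k + 1)/(k + 3).
A = k + 1, B = k + 3, C = 1.
Solve (k + 1)·f(k+1) − (k + 2)·f(k) = 1.
deg f ≤ 1 (via 1,1,0).
Solving with deg f ≤ 1: f(k) = k.
Then R = B(k−1)f/C = k*(k + 2), so s_k = R(k)·t_k = 3*k/(k + 1).
Verify: 3/(k**2 + 3*k + 2) matches t_k.
Sum = s_(7) − s_(2); s_(7) = 21/8, s_(2) = 2 ⇒ 5/8.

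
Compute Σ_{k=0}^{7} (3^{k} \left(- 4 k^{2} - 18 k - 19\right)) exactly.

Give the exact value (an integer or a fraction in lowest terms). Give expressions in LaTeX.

Compute t_(k+1)/t_k: get 3*(4*k**2 + 26*k + 41)/(4*k**2 + 18*k + 19).
Take A(k)=3, B(k)=1, C(k)=k**2 + 9*k/2 + 19/4.
Set up (3)·f(k+1) − (1)·f(k) − (k**2 + 9*k/2 + 19/4) = 0.
d = 2 from the (0,0,2) case.
Solving with deg f ≤ 2: f(k) = (2*k**2 + 3*k + 2)/4.
Get s_k = R·t_k = 3**k*(-2*k**2 - 3*k - 2) with R(k) = B(k−1)f(k)/C(k) = (2*k**2 + 3*k + 2)/(4*k**2 + 18*k + 19).
s_(k+1) − s_k = 3**k*(-4*k**2 - 18*k - 19) = t_k.
Σ_(k=0)^(7) t_k = s_(8) − s_(0) = -1010394 − (-2) = -1010392.

Σ = -1010392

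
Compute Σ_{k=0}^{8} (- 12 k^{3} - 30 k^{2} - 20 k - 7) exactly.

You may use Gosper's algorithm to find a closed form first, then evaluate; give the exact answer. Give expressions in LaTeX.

Step 1: r(k) = (12*k**3 + 66*k**2 + 116*k + 69)/(12*k**3 + 30*k**2 + 20*k + 7).
Take A(k)=1, B(k)=1, C(k)=k**3 + 5*k**2/2 + 5*k/3 + 7/12.
Solve (1)·f(k+1) − (1)·f(k) = k**3 + 5*k**2/2 + 5*k/3 + 7/12.
Bound: deg f ≤ 4.
A polynomial solution: f(k) = k*(3*k**3 + 4*k**2 - 2*k + 2)/12.
Certificate R = B(k−1)f/C = k*(3*k**3 + 4*k**2 - 2*k + 2)/(12*k**3 + 30*k**2 + 20*k + 7) gives s_k = k*(-3*k**3 - 4*k**2 + 2*k - 2).
Check: Δs_k = -12*k**3 - 30*k**2 - 20*k - 7. ✓
Σ_(k=0)^(8) t_k = s_(9) − s_(0) = -22455 − (0) = -22455.

Σ = -22455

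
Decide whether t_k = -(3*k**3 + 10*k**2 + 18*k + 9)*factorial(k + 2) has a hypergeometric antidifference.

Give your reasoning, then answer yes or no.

Ratio r(k) = (3*k**4 + 28*k**3 + 104*k**2 + 181*k + 120)/(3*k**3 + 10*k**2 + 18*k + 9).
A = k + 3, B = 1, C = k**3 + 10*k**2/3 + 6*k + 3.
Need (k + 3)·f(k+1) − (1)·f(k) = k**3 + 10*k**2/3 + 6*k + 3.
Degrees (1,0,3) ⇒ d ≤ 2.
A polynomial solution: f(k) = (3*k**2 - 2*k + 3)/3.
So s_k = (B(k−1)f/C)·t_k = ((3*k**2 - 2*k + 3)/(3*k**3 + 10*k**2 + 18*k + 9))·t_k = -(3*k**2 - 2*k + 3)*factorial(k + 2).
Δs = -(3*k**3 + 10*k**2 + 18*k + 9)*factorial(k + 2), as required.

Yes. s_k = -(3*k**2 - 2*k + 3)*factorial(k + 2).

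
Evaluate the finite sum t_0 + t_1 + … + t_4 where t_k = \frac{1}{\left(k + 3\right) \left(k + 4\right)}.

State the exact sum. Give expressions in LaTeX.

Step 1: r(k) = (k + 3)/(k + 5).
A = k + 3, B = k + 5, C = 1.
Set up (k + 3)·f(k+1) − (k + 4)·f(k) − (1) = 0.
Bound: deg f ≤ 1.
Solve for f: f(k) = k/3 (degree 1 ≤ 1).
R(k) = B(k−1)·f(k)/C(k) = k*(k + 4)/3; s_k = R·t_k = k/(3*(k + 3)).
Check: Δs_k = 1/(k**2 + 7*k + 12). ✓
Telescoping: Σ = s_(5) − s_(0) = 5/24 − (0) = 5/24.

Σ = 5/24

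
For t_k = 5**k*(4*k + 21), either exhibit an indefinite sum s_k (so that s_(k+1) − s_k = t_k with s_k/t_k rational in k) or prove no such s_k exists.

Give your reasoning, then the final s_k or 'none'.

s_k = 5**k*(k + 4)

t_(k+1)/t_k = 5*(4*k + 25)/(4*k + 21).
A = 5, B = 1, C = k + 21/4.
Key eq: (5)·f(k+1) = (1)·f(k) + (k + 21/4).
d = 1 from the (0,0,1) case.
Solving with deg f ≤ 1: f(k) = (k + 4)/4.
Then R = B(k−1)f/C = (k + 4)/(4*k + 21), so s_k = R(k)·t_k = 5**k*(k + 4).
s_(k+1) − s_k = 5**k*(4*k + 21) = t_k.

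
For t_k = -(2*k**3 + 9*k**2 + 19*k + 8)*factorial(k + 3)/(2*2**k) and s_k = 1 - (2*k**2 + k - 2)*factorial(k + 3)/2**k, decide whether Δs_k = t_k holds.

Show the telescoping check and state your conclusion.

valid; difference matches t_k

s_(k+1) = -2**(-k - 1)*(k + 2*(k + 1)**2 - 1)*factorial(k + 4) + 1
s_(k+1) − s_k = -(2*k**3 + 9*k**2 + 19*k + 8)*factorial(k + 3)/(2*2**k)
(s_(k+1) − s_k) − t_k = 0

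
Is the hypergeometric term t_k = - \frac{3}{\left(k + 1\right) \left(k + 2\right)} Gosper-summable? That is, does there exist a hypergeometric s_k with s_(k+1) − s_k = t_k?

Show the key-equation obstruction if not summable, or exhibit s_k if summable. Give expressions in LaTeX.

r(k) = (k + 1)/(k + 3) after simplifying.
Factor: A=k + 1; B=k + 3; C=1.
Key eq: (k + 1)·f(k+1) = (k + 2)·f(k) + (1).
deg f ≤ 1 (via 1,1,0).
Coefficient equations give f(k) = k.
Then R = B(k−1)f/C = k*(k + 2), so s_k = R(k)·t_k = -3*k/(k + 1).
Check: Δs_k = -3/(k**2 + 3*k + 2). ✓

Yes. s_k = - \frac{3 k}{k + 1}.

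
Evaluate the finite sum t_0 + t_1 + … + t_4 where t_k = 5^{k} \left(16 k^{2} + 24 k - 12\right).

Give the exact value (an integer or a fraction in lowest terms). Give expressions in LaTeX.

Compute t_(k+1)/t_k: get 5*(4*k**2 + 14*k + 7)/(4*k**2 + 6*k - 3).
Gosper form: A/B · C(k+1)/C(k) with A=5, B=1, C=k**2 + 3*k/2 - 3/4.
Need (5)·f(k+1) − (1)·f(k) = k**2 + 3*k/2 - 3/4.
deg f ≤ 2 (via 0,0,2).
Match coefficients ⇒ f(k) = (2*k - 3)*(2*k + 1)/16.
R(k) = B(k−1)·f(k)/C(k) = (2*k - 3)*(2*k + 1)/(4*(4*k**2 + 6*k - 3)); s_k = R·t_k = 5**k*(4*k**2 - 4*k - 3).
Check: Δs_k = 5**k*(16*k**2 + 24*k - 12). ✓
Σ_(k=0)^(4) t_k = s_(5) − s_(0) = 240625 − (-3) = 240628.

Σ = 240628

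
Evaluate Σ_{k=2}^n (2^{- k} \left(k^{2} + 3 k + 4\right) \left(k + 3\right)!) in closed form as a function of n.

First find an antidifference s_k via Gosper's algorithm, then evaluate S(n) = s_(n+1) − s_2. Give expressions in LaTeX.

Step 1: r(k) = (k + 4)*(3*k + (k + 1)**2 + 7)/(2*(k**2 + 3*k + 4)).
Normal form (A,B,C) = (k/2 + 2, 1, k**2 + 3*k + 4).
Set up (k/2 + 2)·f(k+1) − (1)·f(k) − (k**2 + 3*k + 4) = 0.
deg f ≤ 1 (via 1,0,2).
Solving with deg f ≤ 1: f(k) = 2*k.
R(k) = B(k−1)·f(k)/C(k) = 2*k/(k**2 + 3*k + 4); s_k = R·t_k = 2**(1 - k)*k*factorial(k + 3).
Check: Δs_k = (k**2 + 3*k + 4)*factorial(k + 3)/2**k. ✓
Σ_(k=2)^n t_k = s_(n+1) − s_(2) = ((n + 1)*factorial(n + 4)/2**n) − (120), i.e. -120 + n*factorial(n + 4)/2**n + factorial(n + 4)/2**n.

S(n) = -120 + 2^{- n} n \left(n + 4\right)! + 2^{- n} \left(n + 4\right)!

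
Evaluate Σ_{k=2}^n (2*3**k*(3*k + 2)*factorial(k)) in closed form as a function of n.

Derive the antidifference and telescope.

S(n) = 6*3**n*factorial(n + 1) - 36

r(k) = 3*(k + 1)*(3*k + 5)/(3*k + 2) after simplifying.
Gosper form: A/B · C(k+1)/C(k) with A=3*k + 3, B=1, C=k + 2/3.
Set up (3*k + 3)·f(k+1) − (1)·f(k) − (k + 2/3) = 0.
Bound: deg f ≤ 0.
Solve for f: f(k) = 1/3 (degree 0 ≤ 0).
R(k) = B(k−1)·f(k)/C(k) = 1/(3*k + 2); s_k = R·t_k = 2*3**k*factorial(k).
Check: Δs_k = 2*3**k*(3*k + 2)*factorial(k). ✓
Evaluate: s_(n+1) = 6*3**n*factorial(n + 1); subtract s_(2) = 36 ⇒ S(n) = 6*3**n*factorial(n + 1) - 36.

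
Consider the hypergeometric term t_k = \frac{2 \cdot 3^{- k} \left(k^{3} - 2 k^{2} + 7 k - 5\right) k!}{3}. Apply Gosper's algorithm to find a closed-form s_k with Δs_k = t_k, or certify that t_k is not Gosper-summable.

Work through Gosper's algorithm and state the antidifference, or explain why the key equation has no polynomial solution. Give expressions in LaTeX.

s_k = 2 \cdot 3^{- k} \left(k^{2} - 2 k + 2\right) k!

t_(k+1)/t_k = (k**4 + 2*k**3 + 7*k**2 + 7*k + 1)/(3*(k**3 - 2*k**2 + 7*k - 5)).
Take A(k)=k/3 + 1/3, B(k)=1, C(k)=k**3 - 2*k**2 + 7*k - 5.
Key eq: (k/3 + 1/3)·f(k+1) = (1)·f(k) + (k**3 - 2*k**2 + 7*k - 5).
From deg A=1, deg B=0, deg C=3: d=2.
Solving with deg f ≤ 2: f(k) = 3*(k**2 - 2*k + 2).
Certificate R = B(k−1)f/C = 3*(k**2 - 2*k + 2)/(k**3 - 2*k**2 + 7*k - 5) gives s_k = 2*(k**2 - 2*k + 2)*factorial(k)/3**k.
Verify: 2*(k**3 - 2*k**2 + 7*k - 5)*factorial(k)/(3*3**k) matches t_k.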